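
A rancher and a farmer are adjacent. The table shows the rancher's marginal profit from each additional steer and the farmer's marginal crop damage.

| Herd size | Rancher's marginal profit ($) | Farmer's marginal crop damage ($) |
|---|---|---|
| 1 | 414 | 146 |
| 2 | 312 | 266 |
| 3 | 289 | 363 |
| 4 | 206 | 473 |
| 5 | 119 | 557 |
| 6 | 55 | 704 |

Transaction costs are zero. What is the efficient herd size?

Bargaining reaches the level where marginal profit last exceeds marginal crop damage.
That holds through level 2 (312 ≥ 266) but not at 3 (289 < 363).

2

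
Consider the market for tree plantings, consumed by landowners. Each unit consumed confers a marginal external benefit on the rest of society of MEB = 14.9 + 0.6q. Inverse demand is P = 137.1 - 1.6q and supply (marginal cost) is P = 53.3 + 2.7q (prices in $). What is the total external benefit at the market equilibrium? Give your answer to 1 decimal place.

$404.3

Market equilibrium (private): 53.3 + 2.7q = 137.1 - 1.6q → q_m = 19.4884.
Total external benefit = ∫₀^{q_m} (14.9 + 0.6q) dq = 14.9×19.4884 + ½×0.6×19.4884² = 404.3165.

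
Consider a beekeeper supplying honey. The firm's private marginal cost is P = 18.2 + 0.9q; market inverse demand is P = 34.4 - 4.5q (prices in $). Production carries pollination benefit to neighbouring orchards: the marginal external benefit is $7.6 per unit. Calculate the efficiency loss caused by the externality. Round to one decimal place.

Market equilibrium (private): 18.2 + 0.9q = 34.4 - 4.5q → q_m = 3.0000.
Social marginal cost = private MC − MEB = 10.6 + 0.9q.
Set SMC = demand: 10.6 + 0.9q = 34.4 - 4.5q → q* = 4.4074.
Height of the DWL triangle at q_m is demand(q_m) − SMC(q_m) = MEB(q_m) = 7.6000.
DWL = ½ × 1.4074 × 7.6000 = 5.3481.

DWL = $5.3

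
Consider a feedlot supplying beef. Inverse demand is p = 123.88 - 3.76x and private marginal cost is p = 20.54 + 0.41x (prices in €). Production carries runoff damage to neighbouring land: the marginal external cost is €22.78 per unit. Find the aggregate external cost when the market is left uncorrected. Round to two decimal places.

€564.53

Market equilibrium (private): 20.54 + 0.41x = 123.88 - 3.76x → x_m = 24.7818.
Total external cost = MEC × x_m = 22.78 × 24.7818 = 564.5294.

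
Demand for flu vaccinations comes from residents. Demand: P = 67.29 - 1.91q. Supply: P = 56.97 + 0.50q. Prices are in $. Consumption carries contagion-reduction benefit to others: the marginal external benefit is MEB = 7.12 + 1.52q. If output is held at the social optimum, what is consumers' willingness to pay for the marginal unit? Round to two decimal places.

Social marginal benefit = demand + MEB = 74.41 - 0.39q.
Set SMB = MC: 74.41 - 0.39q = 56.97 + 0.50q → q* = 19.5955.
Consumer price on the demand curve at q*: 67.29 − 1.91×19.5955 = 29.8626.

P = $29.86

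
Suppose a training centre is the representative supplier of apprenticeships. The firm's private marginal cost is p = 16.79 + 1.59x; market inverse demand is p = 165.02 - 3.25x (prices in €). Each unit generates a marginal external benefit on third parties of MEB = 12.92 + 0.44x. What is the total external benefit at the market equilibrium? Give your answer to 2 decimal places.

€602.04

Market equilibrium (private): 16.79 + 1.59x = 165.02 - 3.25x → x_m = 30.6260.
Total external benefit = ∫₀^{x_m} (12.92 + 0.44x) dx = 12.92×30.6260 + ½×0.44×30.6260² = 602.0373.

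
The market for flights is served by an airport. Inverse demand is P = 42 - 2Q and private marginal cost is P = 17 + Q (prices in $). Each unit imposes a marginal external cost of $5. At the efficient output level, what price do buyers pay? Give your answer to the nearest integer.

P = $29

Social marginal cost = private MC + MEC = 22 + Q.
Set SMC = demand: 22 + Q = 42 - 2Q → Q* = 6.6667.
Consumer price on the demand curve at Q*: 42 − 2×6.6667 = 28.6666.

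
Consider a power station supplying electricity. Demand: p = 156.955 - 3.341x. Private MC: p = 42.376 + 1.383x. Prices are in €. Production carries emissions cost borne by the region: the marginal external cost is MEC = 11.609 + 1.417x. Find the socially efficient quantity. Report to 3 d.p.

x* = 16.768

Social marginal cost = private MC + MEC = 53.985 + 2.800x.
Set SMC = demand: 53.985 + 2.800x = 156.955 - 3.341x → x* = 16.7676.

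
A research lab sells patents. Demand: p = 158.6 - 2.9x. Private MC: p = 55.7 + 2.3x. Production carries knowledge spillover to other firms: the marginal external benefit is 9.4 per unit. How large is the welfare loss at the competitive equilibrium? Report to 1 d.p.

Market equilibrium (private): 55.7 + 2.3x = 158.6 - 2.9x → x_m = 19.7885.
Social marginal cost = private MC − MEB = 46.3 + 2.3x.
Set SMC = demand: 46.3 + 2.3x = 158.6 - 2.9x → x* = 21.5962.
Height of the DWL triangle at x_m is demand(x_m) − SMC(x_m) = MEB(x_m) = 9.4000.
DWL = ½ × 1.8077 × 9.4000 = 8.4962.

DWL = 8.5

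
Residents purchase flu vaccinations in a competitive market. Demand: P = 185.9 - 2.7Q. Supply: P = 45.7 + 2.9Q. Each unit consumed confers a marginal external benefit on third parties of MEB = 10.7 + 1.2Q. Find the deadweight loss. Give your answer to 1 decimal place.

DWL = 188.6

Market equilibrium (private): 45.7 + 2.9Q = 185.9 - 2.7Q → Q_m = 25.0357.
Social marginal benefit = demand + MEB = 196.6 - 1.5Q.
Set SMB = MC: 196.6 - 1.5Q = 45.7 + 2.9Q → Q* = 34.2955.
The welfare-loss triangle has base |Q_m − Q*| and height MEB(Q_m) (the vertical gap between SMB and MC is zero at Q* and MEB at Q_m).
DWL = ½ × 9.2598 × 40.7429 = 188.6356.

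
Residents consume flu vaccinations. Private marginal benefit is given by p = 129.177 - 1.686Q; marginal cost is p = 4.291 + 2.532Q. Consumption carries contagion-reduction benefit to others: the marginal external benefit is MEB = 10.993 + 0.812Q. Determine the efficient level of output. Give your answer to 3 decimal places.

Social marginal benefit = demand + MEB = 140.170 - 0.874Q.
Set SMB = MC: 140.170 - 0.874Q = 4.291 + 2.532Q → Q* = 39.8940.

Q* = 39.894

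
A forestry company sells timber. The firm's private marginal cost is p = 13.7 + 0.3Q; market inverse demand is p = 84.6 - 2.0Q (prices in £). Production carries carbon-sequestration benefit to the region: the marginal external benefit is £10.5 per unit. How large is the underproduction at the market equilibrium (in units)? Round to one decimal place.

Market equilibrium (private): 13.7 + 0.3Q = 84.6 - 2.0Q → Q_m = 30.8261.
Social marginal cost = private MC − MEB = 3.2 + 0.3Q.
Set SMC = demand: 3.2 + 0.3Q = 84.6 - 2.0Q → Q* = 35.3913.
Gap = |30.8261 − 35.3913| = 4.5652.

4.6 units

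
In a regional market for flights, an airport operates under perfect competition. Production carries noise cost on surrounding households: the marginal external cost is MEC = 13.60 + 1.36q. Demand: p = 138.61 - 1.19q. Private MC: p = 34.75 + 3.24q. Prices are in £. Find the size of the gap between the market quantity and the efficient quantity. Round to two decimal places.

Market equilibrium (private): 34.75 + 3.24q = 138.61 - 1.19q → q_m = 23.4447.
Social marginal cost = private MC + MEC = 48.35 + 4.60q.
Set SMC = demand: 48.35 + 4.60q = 138.61 - 1.19q → q* = 15.5889.
Gap = |23.4447 − 15.5889| = 7.8558.

7.86 units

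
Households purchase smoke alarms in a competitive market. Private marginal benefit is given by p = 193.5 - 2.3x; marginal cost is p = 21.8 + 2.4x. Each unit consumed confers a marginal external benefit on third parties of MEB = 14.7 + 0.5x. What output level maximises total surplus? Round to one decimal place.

Social marginal benefit = demand + MEB = 208.2 - 1.8x.
Set SMB = MC: 208.2 - 1.8x = 21.8 + 2.4x → x* = 44.3810.

x* = 44.4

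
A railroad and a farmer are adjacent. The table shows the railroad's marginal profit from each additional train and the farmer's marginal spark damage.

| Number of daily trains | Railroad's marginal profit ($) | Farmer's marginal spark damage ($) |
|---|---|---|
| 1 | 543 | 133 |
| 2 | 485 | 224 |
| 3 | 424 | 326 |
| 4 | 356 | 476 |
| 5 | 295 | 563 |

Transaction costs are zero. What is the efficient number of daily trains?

Bargaining reaches the level where marginal profit last exceeds marginal spark damage.
That holds through level 3 (424 ≥ 326) but not at 4 (356 < 476).

3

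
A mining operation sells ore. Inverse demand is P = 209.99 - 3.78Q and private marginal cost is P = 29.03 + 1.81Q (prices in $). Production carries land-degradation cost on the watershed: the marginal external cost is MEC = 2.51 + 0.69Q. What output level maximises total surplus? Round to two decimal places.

Q* = 28.42

Social marginal cost = private MC + MEC = 31.54 + 2.50Q.
Set SMC = demand: 31.54 + 2.50Q = 209.99 - 3.78Q → Q* = 28.4156.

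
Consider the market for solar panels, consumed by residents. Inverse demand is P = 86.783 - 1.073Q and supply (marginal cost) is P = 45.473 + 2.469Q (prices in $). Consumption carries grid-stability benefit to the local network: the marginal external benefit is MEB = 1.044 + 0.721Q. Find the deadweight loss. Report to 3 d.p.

DWL = $15.838

Market equilibrium (private): 45.473 + 2.469Q = 86.783 - 1.073Q → Q_m = 11.6629.
Social marginal benefit = demand + MEB = 87.827 - 0.352Q.
Set SMB = MC: 87.827 - 0.352Q = 45.473 + 2.469Q → Q* = 15.0138.
The welfare-loss triangle has base |Q_m − Q*| and height MEB(Q_m) (the vertical gap between SMB and MC is zero at Q* and MEB at Q_m).
DWL = ½ × 3.3509 × 9.4530 = 15.8380.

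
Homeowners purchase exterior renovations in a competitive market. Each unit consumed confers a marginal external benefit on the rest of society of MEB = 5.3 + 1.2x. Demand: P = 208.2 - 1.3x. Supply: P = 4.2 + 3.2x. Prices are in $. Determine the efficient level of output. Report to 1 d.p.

x* = 63.4

Social marginal benefit = demand + MEB = 213.5 - 0.1x.
Set SMB = MC: 213.5 - 0.1x = 4.2 + 3.2x → x* = 63.4242.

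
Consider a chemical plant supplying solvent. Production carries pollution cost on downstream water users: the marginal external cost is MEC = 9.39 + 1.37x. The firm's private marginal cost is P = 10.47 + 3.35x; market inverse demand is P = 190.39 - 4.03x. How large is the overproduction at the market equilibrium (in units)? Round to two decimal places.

Market equilibrium (private): 10.47 + 3.35x = 190.39 - 4.03x → x_m = 24.3794.
Social marginal cost = private MC + MEC = 19.86 + 4.72x.
Set SMC = demand: 19.86 + 4.72x = 190.39 - 4.03x → x* = 19.4891.
Gap = |24.3794 − 19.4891| = 4.8903.

4.89 units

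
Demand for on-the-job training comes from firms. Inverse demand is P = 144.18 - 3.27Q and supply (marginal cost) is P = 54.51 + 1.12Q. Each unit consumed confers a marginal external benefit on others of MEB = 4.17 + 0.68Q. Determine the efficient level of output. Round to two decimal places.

Q* = 25.29

Social marginal benefit = demand + MEB = 148.35 - 2.59Q.
Set SMB = MC: 148.35 - 2.59Q = 54.51 + 1.12Q → Q* = 25.2938.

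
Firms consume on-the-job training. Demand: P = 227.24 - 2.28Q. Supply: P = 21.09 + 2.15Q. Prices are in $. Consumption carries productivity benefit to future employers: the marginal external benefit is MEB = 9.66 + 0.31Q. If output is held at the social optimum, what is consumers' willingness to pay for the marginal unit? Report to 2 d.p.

P = $107.81

Social marginal benefit = demand + MEB = 236.90 - 1.97Q.
Set SMB = MC: 236.90 - 1.97Q = 21.09 + 2.15Q → Q* = 52.3811.
Consumer price on the demand curve at Q*: 227.24 − 2.28×52.3811 = 107.8111.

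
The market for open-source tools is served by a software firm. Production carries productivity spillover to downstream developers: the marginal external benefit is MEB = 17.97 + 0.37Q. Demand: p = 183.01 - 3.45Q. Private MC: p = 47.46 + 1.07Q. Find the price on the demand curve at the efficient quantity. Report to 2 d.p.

P = 55.38

Social marginal cost = private MC − MEB = 29.49 + 0.70Q.
Set SMC = demand: 29.49 + 0.70Q = 183.01 - 3.45Q → Q* = 36.9928.
Consumer price on the demand curve at Q*: 183.01 − 3.45×36.9928 = 55.3848.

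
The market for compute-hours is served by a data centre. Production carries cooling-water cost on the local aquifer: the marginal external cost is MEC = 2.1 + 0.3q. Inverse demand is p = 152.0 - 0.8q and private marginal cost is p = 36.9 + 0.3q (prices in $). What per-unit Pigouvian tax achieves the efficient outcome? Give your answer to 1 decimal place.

tax = $26.3 per unit

Social marginal cost = private MC + MEC = 39.0 + 0.6q.
Set SMC = demand: 39.0 + 0.6q = 152.0 - 0.8q → q* = 80.7143.
The Pigouvian tax equals MEC at q*: 2.1 + 0.3×80.7143 = 26.3143.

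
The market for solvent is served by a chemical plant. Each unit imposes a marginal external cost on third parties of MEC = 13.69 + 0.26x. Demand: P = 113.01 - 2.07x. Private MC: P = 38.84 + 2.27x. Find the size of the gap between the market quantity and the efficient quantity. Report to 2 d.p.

Market equilibrium (private): 38.84 + 2.27x = 113.01 - 2.07x → x_m = 17.0899.
Social marginal cost = private MC + MEC = 52.53 + 2.53x.
Set SMC = demand: 52.53 + 2.53x = 113.01 - 2.07x → x* = 13.1478.
Gap = |17.0899 − 13.1478| = 3.9421.

3.94 units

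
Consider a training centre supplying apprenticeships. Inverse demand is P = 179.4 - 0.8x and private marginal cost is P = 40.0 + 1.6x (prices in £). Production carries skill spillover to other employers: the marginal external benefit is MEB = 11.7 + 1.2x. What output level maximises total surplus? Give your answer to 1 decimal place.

x* = 125.9

Social marginal cost = private MC − MEB = 28.3 + 0.4x.
Set SMC = demand: 28.3 + 0.4x = 179.4 - 0.8x → x* = 125.9167.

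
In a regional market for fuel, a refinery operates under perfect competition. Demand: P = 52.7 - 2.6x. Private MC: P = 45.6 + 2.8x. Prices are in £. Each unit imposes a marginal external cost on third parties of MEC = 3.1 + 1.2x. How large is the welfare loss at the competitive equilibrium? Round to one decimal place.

DWL = £1.7

Market equilibrium (private): 45.6 + 2.8x = 52.7 - 2.6x → x_m = 1.3148.
Social marginal cost = private MC + MEC = 48.7 + 4.0x.
Set SMC = demand: 48.7 + 4.0x = 52.7 - 2.6x → x* = 0.6061.
Height of the DWL triangle at x_m is SMC(x_m) − demand(x_m) = MEC(x_m) = 4.6778.
DWL = ½ × 0.7087 × 4.6778 = 1.6576.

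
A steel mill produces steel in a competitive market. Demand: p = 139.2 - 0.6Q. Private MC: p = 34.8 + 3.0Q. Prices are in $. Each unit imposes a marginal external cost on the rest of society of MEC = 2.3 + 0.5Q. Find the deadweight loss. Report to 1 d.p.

Market equilibrium (private): 34.8 + 3.0Q = 139.2 - 0.6Q → Q_m = 29.0000.
Social marginal cost = private MC + MEC = 37.1 + 3.5Q.
Set SMC = demand: 37.1 + 3.5Q = 139.2 - 0.6Q → Q* = 24.9024.
The welfare-loss triangle has base |Q_m − Q*| and height MEC(Q_m) (the vertical gap between SMC and demand is zero at Q* and MEC at Q_m).
DWL = ½ × 4.0976 × 16.8000 = 34.4198.

DWL = $34.4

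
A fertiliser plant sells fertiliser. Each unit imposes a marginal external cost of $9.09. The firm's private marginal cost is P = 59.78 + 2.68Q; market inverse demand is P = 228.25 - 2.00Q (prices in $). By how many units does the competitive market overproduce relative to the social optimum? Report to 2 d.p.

1.94 units

Market equilibrium (private): 59.78 + 2.68Q = 228.25 - 2.00Q → Q_m = 35.9979.
Social marginal cost = private MC + MEC = 68.87 + 2.68Q.
Set SMC = demand: 68.87 + 2.68Q = 228.25 - 2.00Q → Q* = 34.0556.
Gap = |35.9979 − 34.0556| = 1.9423.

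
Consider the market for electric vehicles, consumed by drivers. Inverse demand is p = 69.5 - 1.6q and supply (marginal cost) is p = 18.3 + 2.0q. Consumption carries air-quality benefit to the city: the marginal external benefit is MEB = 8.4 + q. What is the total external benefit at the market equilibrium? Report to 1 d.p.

Market equilibrium (private): 18.3 + 2.0q = 69.5 - 1.6q → q_m = 14.2222.
Total external benefit = ∫₀^{q_m} (8.4 + 1.0q) dq = 8.4×14.2222 + ½×1.0×14.2222² = 220.6020.

220.6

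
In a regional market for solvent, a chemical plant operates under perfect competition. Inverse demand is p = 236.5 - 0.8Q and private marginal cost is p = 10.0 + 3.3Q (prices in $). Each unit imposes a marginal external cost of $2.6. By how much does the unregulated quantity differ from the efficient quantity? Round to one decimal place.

0.6 units

Market equilibrium (private): 10.0 + 3.3Q = 236.5 - 0.8Q → Q_m = 55.2439.
Social marginal cost = private MC + MEC = 12.6 + 3.3Q.
Set SMC = demand: 12.6 + 3.3Q = 236.5 - 0.8Q → Q* = 54.6098.
Gap = |55.2439 − 54.6098| = 0.6341.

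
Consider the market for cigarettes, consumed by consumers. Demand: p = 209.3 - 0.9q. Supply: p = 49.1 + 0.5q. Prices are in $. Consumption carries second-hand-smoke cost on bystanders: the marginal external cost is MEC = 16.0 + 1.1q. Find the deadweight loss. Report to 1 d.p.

Market equilibrium (private): 49.1 + 0.5q = 209.3 - 0.9q → q_m = 114.4286.
Social marginal benefit = demand − MEC = 193.3 - 2.0q.
Set SMB = MC: 193.3 - 2.0q = 49.1 + 0.5q → q* = 57.6800.
The welfare-loss triangle has base |q_m − q*| and height MEC(q_m) (the vertical gap between SMB and MC is zero at q* and MEC at q_m).
DWL = ½ × 56.7486 × 141.8714 = 4025.5017.

DWL = $4025.5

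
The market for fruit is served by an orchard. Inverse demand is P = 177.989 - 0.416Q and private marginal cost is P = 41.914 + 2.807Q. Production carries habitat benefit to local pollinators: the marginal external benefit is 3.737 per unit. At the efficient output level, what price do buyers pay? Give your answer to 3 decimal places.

P = 159.943

Social marginal cost = private MC − MEB = 38.177 + 2.807Q.
Set SMC = demand: 38.177 + 2.807Q = 177.989 - 0.416Q → Q* = 43.3795.
Consumer price on the demand curve at Q*: 177.989 − 0.416×43.3795 = 159.9431.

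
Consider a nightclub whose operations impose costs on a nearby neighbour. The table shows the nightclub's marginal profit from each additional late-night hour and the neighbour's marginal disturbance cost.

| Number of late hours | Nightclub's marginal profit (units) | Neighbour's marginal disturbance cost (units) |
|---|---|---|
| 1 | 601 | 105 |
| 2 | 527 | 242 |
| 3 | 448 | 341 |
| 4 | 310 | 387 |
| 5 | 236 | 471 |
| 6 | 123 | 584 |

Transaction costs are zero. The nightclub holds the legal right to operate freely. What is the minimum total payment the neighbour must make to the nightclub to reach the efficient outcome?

Left alone the nightclub would choose level 6 (marginal profit stays positive).
Efficient level: k* = 3 (marginal profit ≥ marginal disturbance cost through 3).
The neighbour must at least cover the nightclub's forgone profit from cutting 6→3: 310 + 236 + 123 = 669.

669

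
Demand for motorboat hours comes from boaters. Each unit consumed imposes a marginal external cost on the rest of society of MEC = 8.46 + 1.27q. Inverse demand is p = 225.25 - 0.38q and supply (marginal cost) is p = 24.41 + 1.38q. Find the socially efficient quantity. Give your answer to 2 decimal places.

Social marginal benefit = demand − MEC = 216.79 - 1.65q.
Set SMB = MC: 216.79 - 1.65q = 24.41 + 1.38q → q* = 63.4917.

q* = 63.49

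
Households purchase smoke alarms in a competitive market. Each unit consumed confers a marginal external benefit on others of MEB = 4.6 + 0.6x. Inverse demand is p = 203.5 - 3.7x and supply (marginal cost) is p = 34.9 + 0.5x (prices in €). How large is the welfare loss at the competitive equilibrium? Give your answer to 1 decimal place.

Market equilibrium (private): 34.9 + 0.5x = 203.5 - 3.7x → x_m = 40.1429.
Social marginal benefit = demand + MEB = 208.1 - 3.1x.
Set SMB = MC: 208.1 - 3.1x = 34.9 + 0.5x → x* = 48.1111.
The welfare-loss triangle has base |x_m − x*| and height MEB(x_m) (the vertical gap between SMB and MC is zero at x* and MEB at x_m).
DWL = ½ × 7.9682 × 28.6857 = 114.2867.

DWL = €114.3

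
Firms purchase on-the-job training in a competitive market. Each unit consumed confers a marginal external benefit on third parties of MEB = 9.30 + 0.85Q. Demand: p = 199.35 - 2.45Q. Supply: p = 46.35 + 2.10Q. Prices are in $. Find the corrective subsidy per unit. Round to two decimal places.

Social marginal benefit = demand + MEB = 208.65 - 1.60Q.
Set SMB = MC: 208.65 - 1.60Q = 46.35 + 2.10Q → Q* = 43.8649.
The Pigouvian subsidy equals MEB at Q*: 9.30 + 0.85×43.8649 = 46.5852.

subsidy = $46.59 per unit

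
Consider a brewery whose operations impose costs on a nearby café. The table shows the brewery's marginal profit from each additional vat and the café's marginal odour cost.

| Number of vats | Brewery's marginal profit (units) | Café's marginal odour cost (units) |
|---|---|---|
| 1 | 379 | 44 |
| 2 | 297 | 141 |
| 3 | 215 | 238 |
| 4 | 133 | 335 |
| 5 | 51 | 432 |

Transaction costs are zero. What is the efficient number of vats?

2

Bargaining reaches the level where marginal profit last exceeds marginal odour cost.
That holds through level 2 (297 ≥ 141) but not at 3 (215 < 238).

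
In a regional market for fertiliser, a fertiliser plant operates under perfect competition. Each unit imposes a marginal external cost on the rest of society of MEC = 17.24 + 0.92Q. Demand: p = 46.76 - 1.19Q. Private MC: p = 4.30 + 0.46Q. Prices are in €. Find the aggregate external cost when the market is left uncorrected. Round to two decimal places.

€748.26

Market equilibrium (private): 4.30 + 0.46Q = 46.76 - 1.19Q → Q_m = 25.7333.
Total external cost = ∫₀^{Q_m} (17.24 + 0.92Q) dQ = 17.24×25.7333 + ½×0.92×25.7333² = 748.2553.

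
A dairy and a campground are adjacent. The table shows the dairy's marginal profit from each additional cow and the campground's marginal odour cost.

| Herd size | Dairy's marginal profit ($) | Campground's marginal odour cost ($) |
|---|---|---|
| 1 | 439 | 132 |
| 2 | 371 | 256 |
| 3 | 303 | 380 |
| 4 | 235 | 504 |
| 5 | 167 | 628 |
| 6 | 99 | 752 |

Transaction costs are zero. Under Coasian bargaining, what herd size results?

Bargaining reaches the level where marginal profit last exceeds marginal odour cost.
That holds through level 2 (371 ≥ 256) but not at 3 (303 < 380).

2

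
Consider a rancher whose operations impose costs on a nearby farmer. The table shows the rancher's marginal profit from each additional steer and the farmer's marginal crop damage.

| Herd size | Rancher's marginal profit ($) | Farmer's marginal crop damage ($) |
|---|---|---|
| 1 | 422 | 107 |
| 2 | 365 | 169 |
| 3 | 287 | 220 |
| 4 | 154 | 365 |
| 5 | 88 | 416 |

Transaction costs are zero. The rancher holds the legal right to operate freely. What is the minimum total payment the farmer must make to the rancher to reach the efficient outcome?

$242

Left alone the rancher would choose level 5 (marginal profit stays positive).
Efficient level: k* = 3 (marginal profit ≥ marginal crop damage through 3).
The farmer must at least cover the rancher's forgone profit from cutting 5→3: 154 + 88 = 242.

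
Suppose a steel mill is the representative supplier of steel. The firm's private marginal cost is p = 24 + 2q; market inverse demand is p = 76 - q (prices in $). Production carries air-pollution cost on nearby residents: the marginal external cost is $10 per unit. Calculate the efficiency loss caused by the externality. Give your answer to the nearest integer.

DWL = $17

Market equilibrium (private): 24 + 2q = 76 - q → q_m = 17.3333.
Social marginal cost = private MC + MEC = 34 + 2q.
Set SMC = demand: 34 + 2q = 76 - q → q* = 14.0000.
The loss is the area between SMC and demand from q* to q_m; with linear curves that's a triangle of height MEC(q_m).
DWL = ½ × 3.3333 × 10.0000 = 16.6665.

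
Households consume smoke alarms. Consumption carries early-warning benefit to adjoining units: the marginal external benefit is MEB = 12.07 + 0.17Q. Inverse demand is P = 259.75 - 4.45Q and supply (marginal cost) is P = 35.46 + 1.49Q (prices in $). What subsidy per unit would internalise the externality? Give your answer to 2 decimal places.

subsidy = $19.03 per unit

Social marginal benefit = demand + MEB = 271.82 - 4.28Q.
Set SMB = MC: 271.82 - 4.28Q = 35.46 + 1.49Q → Q* = 40.9636.
The Pigouvian subsidy equals MEB at Q*: 12.07 + 0.17×40.9636 = 19.0338.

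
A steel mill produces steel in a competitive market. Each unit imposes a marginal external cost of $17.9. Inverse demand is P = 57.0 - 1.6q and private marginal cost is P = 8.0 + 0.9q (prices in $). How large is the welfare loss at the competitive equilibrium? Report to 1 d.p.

DWL = $64.1

Market equilibrium (private): 8.0 + 0.9q = 57.0 - 1.6q → q_m = 19.6000.
Social marginal cost = private MC + MEC = 25.9 + 0.9q.
Set SMC = demand: 25.9 + 0.9q = 57.0 - 1.6q → q* = 12.4400.
The loss is the area between SMC and demand from q* to q_m; with linear curves that's a triangle of height MEC(q_m).
DWL = ½ × 7.1600 × 17.9000 = 64.0820.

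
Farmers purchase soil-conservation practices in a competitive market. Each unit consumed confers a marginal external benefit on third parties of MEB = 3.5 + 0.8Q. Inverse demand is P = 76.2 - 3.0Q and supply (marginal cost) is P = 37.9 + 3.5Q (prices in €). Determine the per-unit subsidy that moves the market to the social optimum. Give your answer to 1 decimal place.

Social marginal benefit = demand + MEB = 79.7 - 2.2Q.
Set SMB = MC: 79.7 - 2.2Q = 37.9 + 3.5Q → Q* = 7.3333.
The Pigouvian subsidy equals MEB at Q*: 3.5 + 0.8×7.3333 = 9.3666.

subsidy = €9.4 per unit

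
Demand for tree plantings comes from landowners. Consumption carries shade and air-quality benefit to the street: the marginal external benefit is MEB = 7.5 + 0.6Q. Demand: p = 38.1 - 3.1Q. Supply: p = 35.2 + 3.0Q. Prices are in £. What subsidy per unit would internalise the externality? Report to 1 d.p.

Social marginal benefit = demand + MEB = 45.6 - 2.5Q.
Set SMB = MC: 45.6 - 2.5Q = 35.2 + 3.0Q → Q* = 1.8909.
The Pigouvian subsidy equals MEB at Q*: 7.5 + 0.6×1.8909 = 8.6345.

subsidy = £8.6 per unit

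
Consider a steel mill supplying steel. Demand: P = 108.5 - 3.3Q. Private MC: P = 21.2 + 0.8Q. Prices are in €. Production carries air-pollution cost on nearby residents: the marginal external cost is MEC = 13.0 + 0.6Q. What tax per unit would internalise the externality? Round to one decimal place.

tax = €22.5 per unit

Social marginal cost = private MC + MEC = 34.2 + 1.4Q.
Set SMC = demand: 34.2 + 1.4Q = 108.5 - 3.3Q → Q* = 15.8085.
The Pigouvian tax equals MEC at Q*: 13.0 + 0.6×15.8085 = 22.4851.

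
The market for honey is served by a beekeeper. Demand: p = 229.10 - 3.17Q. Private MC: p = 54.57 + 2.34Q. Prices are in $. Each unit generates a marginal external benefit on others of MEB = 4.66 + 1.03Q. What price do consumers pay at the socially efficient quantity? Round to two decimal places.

P = $102.31

Social marginal cost = private MC − MEB = 49.91 + 1.31Q.
Set SMC = demand: 49.91 + 1.31Q = 229.10 - 3.17Q → Q* = 39.9978.
Consumer price on the demand curve at Q*: 229.10 − 3.17×39.9978 = 102.3070.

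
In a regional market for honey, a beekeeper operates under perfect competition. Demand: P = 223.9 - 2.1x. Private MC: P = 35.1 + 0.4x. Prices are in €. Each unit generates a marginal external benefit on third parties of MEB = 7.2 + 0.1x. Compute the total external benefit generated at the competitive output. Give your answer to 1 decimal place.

€828.9

Market equilibrium (private): 35.1 + 0.4x = 223.9 - 2.1x → x_m = 75.5200.
Total external benefit = ∫₀^{x_m} (7.2 + 0.1x) dx = 7.2×75.5200 + ½×0.1×75.5200² = 828.9075.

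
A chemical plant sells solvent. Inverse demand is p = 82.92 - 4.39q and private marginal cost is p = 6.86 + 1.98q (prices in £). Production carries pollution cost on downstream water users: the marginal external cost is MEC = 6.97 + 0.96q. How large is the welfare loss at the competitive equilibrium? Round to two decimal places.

DWL = £23.18

Market equilibrium (private): 6.86 + 1.98q = 82.92 - 4.39q → q_m = 11.9403.
Social marginal cost = private MC + MEC = 13.83 + 2.94q.
Set SMC = demand: 13.83 + 2.94q = 82.92 - 4.39q → q* = 9.4256.
The welfare-loss triangle has base |q_m − q*| and height MEC(q_m) (the vertical gap between SMC and demand is zero at q* and MEC at q_m).
DWL = ½ × 2.5147 × 18.4327 = 23.1764.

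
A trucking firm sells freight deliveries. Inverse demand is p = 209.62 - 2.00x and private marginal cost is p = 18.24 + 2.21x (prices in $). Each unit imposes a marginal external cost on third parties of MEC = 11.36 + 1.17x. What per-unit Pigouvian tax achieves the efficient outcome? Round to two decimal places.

Social marginal cost = private MC + MEC = 29.60 + 3.38x.
Set SMC = demand: 29.60 + 3.38x = 209.62 - 2.00x → x* = 33.4610.
The Pigouvian tax equals MEC at x*: 11.36 + 1.17×33.4610 = 50.5094.

tax = $50.51 per unit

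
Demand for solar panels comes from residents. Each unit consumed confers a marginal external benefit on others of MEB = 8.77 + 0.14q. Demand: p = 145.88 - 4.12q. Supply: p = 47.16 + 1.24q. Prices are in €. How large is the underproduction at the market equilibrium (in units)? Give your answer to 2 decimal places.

Market equilibrium (private): 47.16 + 1.24q = 145.88 - 4.12q → q_m = 18.4179.
Social marginal benefit = demand + MEB = 154.65 - 3.98q.
Set SMB = MC: 154.65 - 3.98q = 47.16 + 1.24q → q* = 20.5920.
Gap = |18.4179 − 20.5920| = 2.1741.

2.17 units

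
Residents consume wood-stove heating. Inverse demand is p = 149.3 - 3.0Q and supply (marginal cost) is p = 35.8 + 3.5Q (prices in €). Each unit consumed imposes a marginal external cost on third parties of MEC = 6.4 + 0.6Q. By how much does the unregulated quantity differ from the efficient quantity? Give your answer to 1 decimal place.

Market equilibrium (private): 35.8 + 3.5Q = 149.3 - 3.0Q → Q_m = 17.4615.
Social marginal benefit = demand − MEC = 142.9 - 3.6Q.
Set SMB = MC: 142.9 - 3.6Q = 35.8 + 3.5Q → Q* = 15.0845.
Gap = |17.4615 − 15.0845| = 2.3770.

2.4 units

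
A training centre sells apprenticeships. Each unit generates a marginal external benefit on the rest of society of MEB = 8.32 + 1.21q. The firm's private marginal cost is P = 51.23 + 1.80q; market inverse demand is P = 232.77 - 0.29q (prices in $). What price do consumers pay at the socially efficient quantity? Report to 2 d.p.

P = $170.20

Social marginal cost = private MC − MEB = 42.91 + 0.59q.
Set SMC = demand: 42.91 + 0.59q = 232.77 - 0.29q → q* = 215.7500.
Consumer price on the demand curve at q*: 232.77 − 0.29×215.7500 = 170.2025.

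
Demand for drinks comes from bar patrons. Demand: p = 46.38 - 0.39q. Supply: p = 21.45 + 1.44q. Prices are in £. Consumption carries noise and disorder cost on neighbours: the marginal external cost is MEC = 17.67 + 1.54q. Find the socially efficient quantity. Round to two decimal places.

Social marginal benefit = demand − MEC = 28.71 - 1.93q.
Set SMB = MC: 28.71 - 1.93q = 21.45 + 1.44q → q* = 2.1543.

q* = 2.15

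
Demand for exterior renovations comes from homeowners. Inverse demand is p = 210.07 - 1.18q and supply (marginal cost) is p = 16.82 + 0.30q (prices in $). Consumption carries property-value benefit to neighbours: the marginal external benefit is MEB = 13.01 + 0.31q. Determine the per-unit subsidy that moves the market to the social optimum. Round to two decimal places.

subsidy = $67.66 per unit

Social marginal benefit = demand + MEB = 223.08 - 0.87q.
Set SMB = MC: 223.08 - 0.87q = 16.82 + 0.30q → q* = 176.2906.
The Pigouvian subsidy equals MEB at q*: 13.01 + 0.31×176.2906 = 67.6601.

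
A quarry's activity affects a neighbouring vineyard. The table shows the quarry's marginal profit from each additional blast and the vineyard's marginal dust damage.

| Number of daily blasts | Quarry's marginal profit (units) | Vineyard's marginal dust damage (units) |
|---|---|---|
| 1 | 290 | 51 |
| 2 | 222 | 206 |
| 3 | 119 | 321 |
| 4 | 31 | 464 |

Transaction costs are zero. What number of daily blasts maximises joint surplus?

Bargaining reaches the level where marginal profit last exceeds marginal dust damage.
That holds through level 2 (222 ≥ 206) but not at 3 (119 < 321).

2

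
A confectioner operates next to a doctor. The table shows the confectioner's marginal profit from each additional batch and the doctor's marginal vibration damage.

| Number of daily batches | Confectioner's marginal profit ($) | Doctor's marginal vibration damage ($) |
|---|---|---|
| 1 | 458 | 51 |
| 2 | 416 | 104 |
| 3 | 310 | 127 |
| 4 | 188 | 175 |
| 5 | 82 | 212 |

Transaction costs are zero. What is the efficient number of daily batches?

Bargaining reaches the level where marginal profit last exceeds marginal vibration damage.
That holds through level 4 (188 ≥ 175) but not at 5 (82 < 212).

4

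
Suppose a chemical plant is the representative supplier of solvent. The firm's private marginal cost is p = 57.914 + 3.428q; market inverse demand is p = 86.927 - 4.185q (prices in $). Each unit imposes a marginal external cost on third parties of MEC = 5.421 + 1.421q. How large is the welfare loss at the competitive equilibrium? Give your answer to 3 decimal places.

Market equilibrium (private): 57.914 + 3.428q = 86.927 - 4.185q → q_m = 3.8110.
Social marginal cost = private MC + MEC = 63.335 + 4.849q.
Set SMC = demand: 63.335 + 4.849q = 86.927 - 4.185q → q* = 2.6115.
Height of the DWL triangle at q_m is SMC(q_m) − demand(q_m) = MEC(q_m) = 10.8364.
DWL = ½ × 1.1995 × 10.8364 = 6.4991.

DWL = $6.499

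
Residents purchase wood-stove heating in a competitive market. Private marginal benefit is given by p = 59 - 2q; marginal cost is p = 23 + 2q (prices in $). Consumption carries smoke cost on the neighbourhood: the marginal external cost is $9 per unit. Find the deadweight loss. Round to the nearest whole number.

Market equilibrium (private): 23 + 2q = 59 - 2q → q_m = 9.0000.
Social marginal benefit = demand − MEC = 50 - 2q.
Set SMB = MC: 50 - 2q = 23 + 2q → q* = 6.7500.
The loss is the area between SMB and MC from q* to q_m; with linear curves that's a triangle of height MEC(q_m).
DWL = ½ × 2.2500 × 9.0000 = 10.1250.

DWL = $10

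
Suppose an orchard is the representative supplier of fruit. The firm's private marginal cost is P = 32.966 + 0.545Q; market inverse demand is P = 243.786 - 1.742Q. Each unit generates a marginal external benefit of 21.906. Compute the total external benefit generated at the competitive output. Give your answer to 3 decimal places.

Market equilibrium (private): 32.966 + 0.545Q = 243.786 - 1.742Q → Q_m = 92.1819.
Total external benefit = MEB × Q_m = 21.906 × 92.1819 = 2019.3367.

2019.337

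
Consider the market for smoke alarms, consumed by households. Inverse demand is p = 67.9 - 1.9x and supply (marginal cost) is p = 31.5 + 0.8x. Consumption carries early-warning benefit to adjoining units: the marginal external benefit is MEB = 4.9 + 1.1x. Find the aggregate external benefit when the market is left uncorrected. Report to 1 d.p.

166.0

Market equilibrium (private): 31.5 + 0.8x = 67.9 - 1.9x → x_m = 13.4815.
Total external benefit = ∫₀^{x_m} (4.9 + 1.1x) dx = 4.9×13.4815 + ½×1.1×13.4815² = 166.0223.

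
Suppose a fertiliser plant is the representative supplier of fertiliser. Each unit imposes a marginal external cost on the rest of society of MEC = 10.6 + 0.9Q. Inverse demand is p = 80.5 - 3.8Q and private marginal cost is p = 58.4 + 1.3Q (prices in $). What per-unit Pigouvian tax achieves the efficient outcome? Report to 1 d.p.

tax = $12.3 per unit

Social marginal cost = private MC + MEC = 69.0 + 2.2Q.
Set SMC = demand: 69.0 + 2.2Q = 80.5 - 3.8Q → Q* = 1.9167.
The Pigouvian tax equals MEC at Q*: 10.6 + 0.9×1.9167 = 12.3250.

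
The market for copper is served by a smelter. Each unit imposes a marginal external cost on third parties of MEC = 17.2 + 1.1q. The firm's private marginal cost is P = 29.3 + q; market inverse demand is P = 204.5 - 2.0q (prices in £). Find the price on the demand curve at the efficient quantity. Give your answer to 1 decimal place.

P = £127.4

Social marginal cost = private MC + MEC = 46.5 + 2.1q.
Set SMC = demand: 46.5 + 2.1q = 204.5 - 2.0q → q* = 38.5366.
Consumer price on the demand curve at q*: 204.5 − 2.0×38.5366 = 127.4268.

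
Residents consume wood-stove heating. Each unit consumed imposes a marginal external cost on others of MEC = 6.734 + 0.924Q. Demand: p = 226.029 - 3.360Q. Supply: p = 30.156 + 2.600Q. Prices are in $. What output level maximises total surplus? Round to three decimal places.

Social marginal benefit = demand − MEC = 219.295 - 4.284Q.
Set SMB = MC: 219.295 - 4.284Q = 30.156 + 2.600Q → Q* = 27.4752.

Q* = 27.475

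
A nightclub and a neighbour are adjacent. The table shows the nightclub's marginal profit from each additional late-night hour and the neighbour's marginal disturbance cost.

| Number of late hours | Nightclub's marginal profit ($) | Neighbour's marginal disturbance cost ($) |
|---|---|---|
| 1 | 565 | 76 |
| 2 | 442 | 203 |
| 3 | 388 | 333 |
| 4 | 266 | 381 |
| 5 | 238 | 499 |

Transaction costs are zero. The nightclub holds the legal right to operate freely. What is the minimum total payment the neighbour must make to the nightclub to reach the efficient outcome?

Left alone the nightclub would choose level 5 (marginal profit stays positive).
Efficient level: k* = 3 (marginal profit ≥ marginal disturbance cost through 3).
The neighbour must at least cover the nightclub's forgone profit from cutting 5→3: 266 + 238 = 504.

$504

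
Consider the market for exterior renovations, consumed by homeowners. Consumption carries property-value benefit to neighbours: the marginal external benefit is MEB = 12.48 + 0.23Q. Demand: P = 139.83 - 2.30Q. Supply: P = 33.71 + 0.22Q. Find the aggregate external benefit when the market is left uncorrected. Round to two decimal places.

Market equilibrium (private): 33.71 + 0.22Q = 139.83 - 2.30Q → Q_m = 42.1111.
Total external benefit = ∫₀^{Q_m} (12.48 + 0.23Q) dQ = 12.48×42.1111 + ½×0.23×42.1111² = 729.4812.

729.48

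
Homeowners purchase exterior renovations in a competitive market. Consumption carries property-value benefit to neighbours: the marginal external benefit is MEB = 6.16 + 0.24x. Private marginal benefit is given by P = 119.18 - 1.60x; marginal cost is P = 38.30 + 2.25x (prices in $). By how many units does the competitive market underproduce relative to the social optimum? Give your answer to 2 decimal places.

3.10 units

Market equilibrium (private): 38.30 + 2.25x = 119.18 - 1.60x → x_m = 21.0078.
Social marginal benefit = demand + MEB = 125.34 - 1.36x.
Set SMB = MC: 125.34 - 1.36x = 38.30 + 2.25x → x* = 24.1108.
Gap = |21.0078 − 24.1108| = 3.1030.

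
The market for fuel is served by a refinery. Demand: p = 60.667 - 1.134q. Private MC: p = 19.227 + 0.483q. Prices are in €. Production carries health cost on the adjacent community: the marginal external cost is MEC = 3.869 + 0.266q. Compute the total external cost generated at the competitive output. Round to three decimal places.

Market equilibrium (private): 19.227 + 0.483q = 60.667 - 1.134q → q_m = 25.6277.
Total external cost = ∫₀^{q_m} (3.869 + 0.266q) dq = 3.869×25.6277 + ½×0.266×25.6277² = 186.5052.

€186.505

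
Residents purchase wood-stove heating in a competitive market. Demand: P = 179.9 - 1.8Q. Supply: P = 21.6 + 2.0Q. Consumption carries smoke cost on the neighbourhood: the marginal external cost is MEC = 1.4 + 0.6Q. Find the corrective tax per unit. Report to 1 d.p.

tax = 22.8 per unit

Social marginal benefit = demand − MEC = 178.5 - 2.4Q.
Set SMB = MC: 178.5 - 2.4Q = 21.6 + 2.0Q → Q* = 35.6591.
The Pigouvian tax equals MEC at Q*: 1.4 + 0.6×35.6591 = 22.7955.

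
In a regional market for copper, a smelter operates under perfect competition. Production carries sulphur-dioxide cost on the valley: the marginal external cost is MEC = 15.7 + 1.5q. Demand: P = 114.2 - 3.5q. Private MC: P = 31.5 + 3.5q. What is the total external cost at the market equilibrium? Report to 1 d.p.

290.2

Market equilibrium (private): 31.5 + 3.5q = 114.2 - 3.5q → q_m = 11.8143.
Total external cost = ∫₀^{q_m} (15.7 + 1.5q) dq = 15.7×11.8143 + ½×1.5×11.8143² = 290.1678.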